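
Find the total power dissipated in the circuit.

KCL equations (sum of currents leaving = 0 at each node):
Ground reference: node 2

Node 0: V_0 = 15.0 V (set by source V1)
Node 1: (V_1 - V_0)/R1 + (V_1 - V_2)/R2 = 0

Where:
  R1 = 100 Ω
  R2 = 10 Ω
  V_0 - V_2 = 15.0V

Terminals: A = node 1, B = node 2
Nodal analysis, taking node 2 as the 0 V reference.
Source V1 fixes V_0 = 15 V.
KCL at each unknown node (sum of currents leaving = 0; resistances in Ω):
  Node 1: (V_1 - 15)/100 + (V_1 - 0)/10 = 0
Collecting terms: 0.11 × V_1 = 0.15  =>  V_1 = 1.364 V
Power in each resistor, P = (ΔV)²/R:
  P_R1 = (15 - 1.364)²/100 = 1.86 W
  P_R2 = (1.364 - 0)²/10 = 0.186 W
P_total = P_R1 + P_R2 = 2.045 W

Final answer: 2.045 W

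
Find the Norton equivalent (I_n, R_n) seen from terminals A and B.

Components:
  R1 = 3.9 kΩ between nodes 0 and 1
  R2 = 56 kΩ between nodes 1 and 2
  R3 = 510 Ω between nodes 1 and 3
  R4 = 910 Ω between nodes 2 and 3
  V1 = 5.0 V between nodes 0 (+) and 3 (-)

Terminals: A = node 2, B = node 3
Find the Thévenin equivalent first; then I_n = V_th/R_th and R_n = R_th.
Step 1 — V_th is the open-circuit voltage V_A - V_B (nothing connected across the terminals).
Nodal analysis, taking node 3 as the 0 V reference.
Source V1 fixes V_0 = 5 V.
KCL at each unknown node (sum of currents leaving = 0; resistances in Ω):
  Node 1: (V_1 - 5)/3900 + (V_1 - V_2)/56000 + (V_1 - 0)/510 = 0
  Node 2: (V_2 - V_1)/56000 + (V_2 - 0)/910 = 0
Collecting terms (coefficients in siemens):
  0.002235·V_1 - 0.00001786·V_2 = 0.001282
  0.001117·V_2 - 0.00001786·V_1 = 0
Determinant D = (0.002235)(0.001117) - (-0.00001786)(-0.00001786) = 0.000002496
V_1 = [(0.001282)(0.001117) - (-0.00001786)(0)]/D = 0.5737 V
V_2 = [(0.002235)(0) - (0.001282)(-0.00001786)]/D = 0.009173 V
V_th = V_2 - V_3 = 0.009173 - 0 = 0.009173 V
Step 2 — R_th: zero the source — replace V1 by a short circuit (node 3 merges into node 0) — and find the resistance seen between A (node 2) and B (node 0).
Reduce the network between node 2 (A) and node 0 (B) by series/parallel combination:
  Rp1 = R1 ‖ R3 (parallel, both between nodes 0 and 1) = 1/(1/3900 + 1/510) = 451 Ω
  Rs1 = R2 + Rp1 (series, joined only at node 1) = 56000 + 451 = 56450 Ω
  Rp2 = R4 ‖ Rs1 (parallel, both between nodes 0 and 2) = 1/(1/910 + 1/56450) = 895.6 Ω
R_th = 895.6 Ω
I_n = V_th/R_th = 0.009173/895.6 = 0.00001024 A, and R_n = R_th = 895.6 Ω

Final answer: I_n = 1.024e-05 A, R_n = 895.6 Ω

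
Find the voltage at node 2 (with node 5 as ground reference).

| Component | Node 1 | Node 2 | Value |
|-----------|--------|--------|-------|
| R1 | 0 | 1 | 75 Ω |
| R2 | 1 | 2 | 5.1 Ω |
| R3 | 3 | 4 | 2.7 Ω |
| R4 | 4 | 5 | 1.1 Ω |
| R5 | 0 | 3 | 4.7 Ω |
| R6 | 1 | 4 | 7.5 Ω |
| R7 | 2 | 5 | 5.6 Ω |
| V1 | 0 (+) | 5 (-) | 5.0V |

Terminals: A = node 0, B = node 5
Nodal analysis, taking node 5 as the 0 V reference.
Source V1 fixes V_0 = 5 V.
KCL at each unknown node (sum of currents leaving = 0; resistances in Ω):
  Node 1: (V_1 - 5)/75 + (V_1 - V_2)/5.1 + (V_1 - V_4)/7.5 = 0
  Node 2: (V_2 - V_1)/5.1 + (V_2 - 0)/5.6 = 0
  Node 3: (V_3 - V_4)/2.7 + (V_3 - 5)/4.7 = 0
  Node 4: (V_4 - V_3)/2.7 + (V_4 - 0)/1.1 + (V_4 - V_1)/7.5 = 0
Collecting terms (coefficients in siemens):
  0.3427·V_1 - 0.1961·V_2 - 0.1333·V_4 = 0.06667
  0.3746·V_2 - 0.1961·V_1 = 0
  0.5831·V_3 - 0.3704·V_4 = 1.064
  1.413·V_4 - 0.1333·V_1 - 0.3704·V_3 = 0
Solving these 4 simultaneous equations (Gaussian elimination) gives:
  V_1 = 0.6362 V, V_2 = 0.333 V, V_3 = 2.235 V, V_4 = 0.6458 V
The requested potential is V_2 = 0.333 V.

Final answer: V_2 = 0.333 V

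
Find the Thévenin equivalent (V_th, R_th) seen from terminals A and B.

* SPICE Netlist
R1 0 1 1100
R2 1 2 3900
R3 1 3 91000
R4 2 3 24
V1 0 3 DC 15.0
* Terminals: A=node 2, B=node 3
Step 1 — V_th is the open-circuit voltage V_A - V_B (nothing connected across the terminals).
Nodal analysis, taking node 3 as the 0 V reference.
Source V1 fixes V_0 = 15 V.
KCL at each unknown node (sum of currents leaving = 0; resistances in Ω):
  Node 1: (V_1 - 15)/1100 + (V_1 - V_2)/3900 + (V_1 - 0)/91000 = 0
  Node 2: (V_2 - V_1)/3900 + (V_2 - 0)/24 = 0
Collecting terms (coefficients in siemens):
  0.001176·V_1 - 0.0002564·V_2 = 0.01364
  0.04192·V_2 - 0.0002564·V_1 = 0
Determinant D = (0.001176)(0.04192) - (-0.0002564)(-0.0002564) = 0.00004926
V_1 = [(0.01364)(0.04192) - (-0.0002564)(0)]/D = 11.61 V
V_2 = [(0.001176)(0) - (0.01364)(-0.0002564)]/D = 0.07099 V
V_th = V_2 - V_3 = 0.07099 - 0 = 0.07099 V
Step 2 — R_th: zero the source — replace V1 by a short circuit (node 3 merges into node 0) — and find the resistance seen between A (node 2) and B (node 0).
Reduce the network between node 2 (A) and node 0 (B) by series/parallel combination:
  Rp1 = R1 ‖ R3 (parallel, both between nodes 0 and 1) = 1/(1/1100 + 1/91000) = 1087 Ω
  Rs1 = R2 + Rp1 (series, joined only at node 1) = 3900 + 1087 = 4987 Ω
  Rp2 = R4 ‖ Rs1 (parallel, both between nodes 0 and 2) = 1/(1/24 + 1/4987) = 23.89 Ω
R_th = 23.89 Ω

Final answer: V_th = 0.07099 V, R_th = 23.89 Ω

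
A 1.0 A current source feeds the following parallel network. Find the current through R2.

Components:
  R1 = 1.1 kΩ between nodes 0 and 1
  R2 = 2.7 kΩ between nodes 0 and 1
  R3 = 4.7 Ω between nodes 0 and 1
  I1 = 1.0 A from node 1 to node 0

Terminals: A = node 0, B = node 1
All resistors sit directly between nodes 0 and 1, so they are in parallel and share one voltage V; the full source current 1 A splits among them.
1/R_par = 1/1100 + 1/2700 + 1/4.7 = 0.214 S  =>  R_par = 4.672 Ω
V = I × R_par = 1 × 4.672 = 4.672 V
I_R2 = V/R2 = 4.672/2700 = 0.00173 A

Final answer: 0.00173 A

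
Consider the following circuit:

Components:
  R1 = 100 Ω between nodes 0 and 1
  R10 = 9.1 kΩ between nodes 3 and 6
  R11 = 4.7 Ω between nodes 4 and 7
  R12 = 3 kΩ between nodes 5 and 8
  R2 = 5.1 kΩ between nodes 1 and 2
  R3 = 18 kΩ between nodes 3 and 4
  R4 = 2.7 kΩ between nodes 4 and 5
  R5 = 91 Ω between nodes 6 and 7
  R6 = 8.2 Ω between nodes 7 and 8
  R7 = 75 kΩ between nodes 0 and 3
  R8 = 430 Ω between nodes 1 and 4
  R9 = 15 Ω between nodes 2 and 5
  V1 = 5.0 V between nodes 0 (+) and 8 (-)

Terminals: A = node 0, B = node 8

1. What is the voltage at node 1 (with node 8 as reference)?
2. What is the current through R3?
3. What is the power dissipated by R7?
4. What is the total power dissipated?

Nodal analysis, taking node 8 as the 0 V reference.
Source V1 fixes V_0 = 5 V.
KCL at each unknown node (sum of currents leaving = 0; resistances in Ω):
  Node 1: (V_1 - 5)/100 + (V_1 - V_2)/5100 + (V_1 - V_4)/430 = 0
  Node 2: (V_2 - V_1)/5100 + (V_2 - V_5)/15 = 0
  Node 3: (V_3 - V_4)/18000 + (V_3 - 5)/75000 + (V_3 - V_6)/9100 = 0
  Node 4: (V_4 - V_3)/18000 + (V_4 - V_5)/2700 + (V_4 - V_1)/430 + (V_4 - V_7)/4.7 = 0
  Node 5: (V_5 - V_4)/2700 + (V_5 - V_2)/15 + (V_5 - 0)/3000 = 0
  Node 6: (V_6 - V_7)/91 + (V_6 - V_3)/9100 = 0
  Node 7: (V_7 - V_6)/91 + (V_7 - 0)/8.2 + (V_7 - V_4)/4.7 = 0
Collecting terms (coefficients in siemens):
  0.01252·V_1 - 0.0001961·V_2 - 0.002326·V_4 = 0.05
  0.06686·V_2 - 0.0001961·V_1 - 0.06667·V_5 = 0
  0.0001788·V_3 - 0.00005556·V_4 - 0.0001099·V_6 = 0.00006667
  0.2155·V_4 - 0.002326·V_1 - 0.00005556·V_3 - 0.0003704·V_5 - 0.2128·V_7 = 0
  0.06737·V_5 - 0.06667·V_2 - 0.0003704·V_4 = 0
  0.0111·V_6 - 0.0001099·V_3 - 0.01099·V_7 = 0
  0.3457·V_7 - 0.2128·V_4 - 0.01099·V_6 = 0
Solving these 7 simultaneous equations (Gaussian elimination) gives:
  V_1 = 4.03 V, V_2 = 0.9355 V, V_3 = 0.4607 V, V_4 = 0.1217 V
  V_5 = 0.9264 V, V_6 = 0.08127 V, V_7 = 0.07748 V
Part 1:
  Read off the nodal solution: V_1 = 4.03 V
Part 2:
  I_R3 = (V_3 - V_4)/R3 = (0.4607 - 0.1217)/18000 = 0.00001883 A
  Magnitude: I_R3 = 0.00001883 A
Part 3:
  I_R7 = (V_0 - V_3)/R7 = (5 - 0.4607)/75000 = 0.00006052 A
  P_R7 = I_R7² × R7 = (0.00006052)² × 75000 = 0.0002747 W
Part 4:
  Power in each resistor, P = (ΔV)²/R:
    P_R1 = (5 - 4.03)²/100 = 0.009403 W
    P_R2 = (4.03 - 0.9355)²/5100 = 0.001878 W
    P_R3 = (0.4607 - 0.1217)²/18000 = 0.000006384 W
    P_R4 = (0.1217 - 0.9264)²/2700 = 0.0002398 W
    P_R5 = (0.08127 - 0.07748)²/91 = 0.0000001582 W
    P_R6 = (0.07748 - 0)²/8.2 = 0.000732 W
    P_R7 = (5 - 0.4607)²/75000 = 0.0002747 W
    P_R8 = (4.03 - 0.1217)²/430 = 0.03553 W
    P_R9 = (0.9355 - 0.9264)²/15 = 0.000005524 W
    P_R10 = (0.4607 - 0.08127)²/9100 = 0.00001582 W
    P_R11 = (0.1217 - 0.07748)²/4.7 = 0.0004159 W
    P_R12 = (0.9264 - 0)²/3000 = 0.0002861 W
  P_total = P_R1 + P_R2 + P_R3 + P_R4 + P_R5 + P_R6 + P_R7 + P_R8 + P_R9 + P_R10 + P_R11 + P_R12 = 0.04879 W

Final answers:
1. V_1 = 4.03 V
2. I_R3 = 1.883e-05 A
3. P_R7 = 0.0002747 W
4. P_total = 0.04879 W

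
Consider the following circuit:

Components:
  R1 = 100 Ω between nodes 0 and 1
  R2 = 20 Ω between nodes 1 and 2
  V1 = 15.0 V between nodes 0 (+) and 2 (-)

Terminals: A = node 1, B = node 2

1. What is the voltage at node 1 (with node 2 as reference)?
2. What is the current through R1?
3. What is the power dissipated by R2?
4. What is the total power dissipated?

Nodal analysis, taking node 2 as the 0 V reference.
Source V1 fixes V_0 = 15 V.
KCL at each unknown node (sum of currents leaving = 0; resistances in Ω):
  Node 1: (V_1 - 15)/100 + (V_1 - 0)/20 = 0
Collecting terms: 0.06 × V_1 = 0.15  =>  V_1 = 2.5 V
Part 1:
  Read off the nodal solution: V_1 = 2.5 V
Part 2:
  I_R1 = (V_0 - V_1)/R1 = (15 - 2.5)/100 = 0.125 A
  Magnitude: I_R1 = 0.125 A
Part 3:
  I_R2 = (V_1 - V_2)/R2 = (2.5 - 0)/20 = 0.125 A
  P_R2 = I_R2² × R2 = (0.125)² × 20 = 0.3125 W
Part 4:
  Power in each resistor, P = (ΔV)²/R:
    P_R1 = (15 - 2.5)²/100 = 1.562 W
    P_R2 = (2.5 - 0)²/20 = 0.3125 W
  P_total = P_R1 + P_R2 = 1.875 W

Final answers:
1. V_1 = 2.5 V
2. I_R1 = 0.125 A
3. P_R2 = 0.3125 W
4. P_total = 1.875 W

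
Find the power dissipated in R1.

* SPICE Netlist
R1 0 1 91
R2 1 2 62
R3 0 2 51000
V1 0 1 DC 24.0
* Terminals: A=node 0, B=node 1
Nodal analysis, taking node 1 as the 0 V reference.
Source V1 fixes V_0 = 24 V.
KCL at each unknown node (sum of currents leaving = 0; resistances in Ω):
  Node 2: (V_2 - 0)/62 + (V_2 - 24)/51000 = 0
Collecting terms: 0.01615 × V_2 = 0.0004706  =>  V_2 = 0.02914 V
I_R1 = (V_0 - V_1)/R1 = (24 - 0)/91 = 0.2637 A
P_R1 = I_R1² × R1 = (0.2637)² × 91 = 6.33 W

Final answer: 6.33 W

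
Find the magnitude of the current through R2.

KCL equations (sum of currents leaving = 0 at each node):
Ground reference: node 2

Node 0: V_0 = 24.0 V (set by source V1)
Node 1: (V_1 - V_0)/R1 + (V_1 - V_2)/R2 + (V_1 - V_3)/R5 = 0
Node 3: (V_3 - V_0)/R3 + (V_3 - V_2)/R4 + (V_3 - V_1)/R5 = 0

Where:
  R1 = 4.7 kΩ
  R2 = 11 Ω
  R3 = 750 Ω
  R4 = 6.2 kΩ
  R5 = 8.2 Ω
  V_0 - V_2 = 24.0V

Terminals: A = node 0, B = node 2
Nodal analysis, taking node 2 as the 0 V reference.
Source V1 fixes V_0 = 24 V.
KCL at each unknown node (sum of currents leaving = 0; resistances in Ω):
  Node 1: (V_1 - 24)/4700 + (V_1 - 0)/11 + (V_1 - V_3)/8.2 = 0
  Node 3: (V_3 - 24)/750 + (V_3 - 0)/6200 + (V_3 - V_1)/8.2 = 0
Collecting terms (coefficients in siemens):
  0.2131·V_1 - 0.122·V_3 = 0.005106
  0.1234·V_3 - 0.122·V_1 = 0.032
Determinant D = (0.2131)(0.1234) - (-0.122)(-0.122) = 0.01143
V_1 = [(0.005106)(0.1234) - (-0.122)(0.032)]/D = 0.3965 V
V_3 = [(0.2131)(0.032) - (0.005106)(-0.122)]/D = 0.651 V
I_R2 = (V_1 - V_2)/R2 = (0.3965 - 0)/11 = 0.03605 A
|I_R2| = 0.03605 A

Final answer: |I_R2| = 0.03605 A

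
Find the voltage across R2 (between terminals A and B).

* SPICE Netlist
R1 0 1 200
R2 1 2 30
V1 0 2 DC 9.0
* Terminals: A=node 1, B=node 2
R1 and R2 are in series across V1 (node 0 → node 1 → node 2), and the output A–B is taken across R2, so this is a voltage divider.
Series current: I = V1/(R1 + R2) = 9/(200 + 30) = 9/230 = 0.03913 A
V_R2 = I × R2 = V1 × R2/(R1 + R2) = 9 × 30/230 = 1.174 V

Final answer: 1.174 V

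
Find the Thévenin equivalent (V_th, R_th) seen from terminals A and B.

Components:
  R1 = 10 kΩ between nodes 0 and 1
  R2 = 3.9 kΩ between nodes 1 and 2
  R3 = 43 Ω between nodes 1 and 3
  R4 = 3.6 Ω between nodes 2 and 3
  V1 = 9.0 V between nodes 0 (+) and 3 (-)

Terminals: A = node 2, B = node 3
Step 1 — V_th is the open-circuit voltage V_A - V_B (nothing connected across the terminals).
Nodal analysis, taking node 3 as the 0 V reference.
Source V1 fixes V_0 = 9 V.
KCL at each unknown node (sum of currents leaving = 0; resistances in Ω):
  Node 1: (V_1 - 9)/10000 + (V_1 - V_2)/3900 + (V_1 - 0)/43 = 0
  Node 2: (V_2 - V_1)/3900 + (V_2 - 0)/3.6 = 0
Collecting terms (coefficients in siemens):
  0.02361·V_1 - 0.0002564·V_2 = 0.0009
  0.278·V_2 - 0.0002564·V_1 = 0
Determinant D = (0.02361)(0.278) - (-0.0002564)(-0.0002564) = 0.006565
V_1 = [(0.0009)(0.278) - (-0.0002564)(0)]/D = 0.03812 V
V_2 = [(0.02361)(0) - (0.0009)(-0.0002564)]/D = 0.00003515 V
V_th = V_2 - V_3 = 0.00003515 - 0 = 0.00003515 V
Step 2 — R_th: zero the source — replace V1 by a short circuit (node 3 merges into node 0) — and find the resistance seen between A (node 2) and B (node 0).
Reduce the network between node 2 (A) and node 0 (B) by series/parallel combination:
  Rp1 = R1 ‖ R3 (parallel, both between nodes 0 and 1) = 1/(1/10000 + 1/43) = 42.82 Ω
  Rs1 = R2 + Rp1 (series, joined only at node 1) = 3900 + 42.82 = 3943 Ω
  Rp2 = R4 ‖ Rs1 (parallel, both between nodes 0 and 2) = 1/(1/3.6 + 1/3943) = 3.597 Ω
R_th = 3.597 Ω

Final answer: V_th = 3.515e-05 V, R_th = 3.597 Ω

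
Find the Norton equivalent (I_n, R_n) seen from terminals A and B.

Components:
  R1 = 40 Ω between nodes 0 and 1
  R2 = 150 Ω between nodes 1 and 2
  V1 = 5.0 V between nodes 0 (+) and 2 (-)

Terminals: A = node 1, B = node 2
Find the Thévenin equivalent first; then I_n = V_th/R_th and R_n = R_th.
Step 1 — V_th is the open-circuit voltage V_A - V_B (nothing connected across the terminals).
Nodal analysis, taking node 2 as the 0 V reference.
Source V1 fixes V_0 = 5 V.
KCL at each unknown node (sum of currents leaving = 0; resistances in Ω):
  Node 1: (V_1 - 5)/40 + (V_1 - 0)/150 = 0
Collecting terms: 0.03167 × V_1 = 0.125  =>  V_1 = 3.947 V
V_th = V_1 - V_2 = 3.947 - 0 = 3.947 V
Step 2 — R_th: zero the source — replace V1 by a short circuit (node 2 merges into node 0) — and find the resistance seen between A (node 1) and B (node 0).
Reduce the network between node 1 (A) and node 0 (B) by series/parallel combination:
  Rp1 = R1 ‖ R2 (parallel, both between nodes 0 and 1) = 1/(1/40 + 1/150) = 31.58 Ω
R_th = 31.58 Ω
I_n = V_th/R_th = 3.947/31.58 = 0.125 A, and R_n = R_th = 31.58 Ω

Final answer: I_n = 0.125 A, R_n = 31.58 Ω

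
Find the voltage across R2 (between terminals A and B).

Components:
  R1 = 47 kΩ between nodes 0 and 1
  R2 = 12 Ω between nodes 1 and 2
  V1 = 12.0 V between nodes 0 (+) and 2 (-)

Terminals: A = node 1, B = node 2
R1 and R2 are in series across V1 (node 0 → node 1 → node 2), and the output A–B is taken across R2, so this is a voltage divider.
Series current: I = V1/(R1 + R2) = 12/(47000 + 12) = 12/47010 = 0.0002553 A
V_R2 = I × R2 = V1 × R2/(R1 + R2) = 12 × 12/47010 = 0.003063 V

Final answer: 0.003063 V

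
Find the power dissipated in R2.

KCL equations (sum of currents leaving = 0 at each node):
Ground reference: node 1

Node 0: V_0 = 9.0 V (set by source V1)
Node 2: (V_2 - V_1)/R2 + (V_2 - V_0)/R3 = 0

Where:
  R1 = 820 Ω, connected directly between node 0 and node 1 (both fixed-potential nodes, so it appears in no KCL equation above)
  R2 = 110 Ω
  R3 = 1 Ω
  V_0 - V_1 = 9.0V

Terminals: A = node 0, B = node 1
Nodal analysis, taking node 1 as the 0 V reference.
Source V1 fixes V_0 = 9 V.
KCL at each unknown node (sum of currents leaving = 0; resistances in Ω):
  Node 2: (V_2 - 0)/110 + (V_2 - 9)/1 = 0
Collecting terms: 1.009 × V_2 = 9  =>  V_2 = 8.919 V
I_R2 = (V_1 - V_2)/R2 = (0 - 8.919)/110 = -0.08108 A
P_R2 = I_R2² × R2 = (-0.08108)² × 110 = 0.7232 W

Final answer: 0.7232 W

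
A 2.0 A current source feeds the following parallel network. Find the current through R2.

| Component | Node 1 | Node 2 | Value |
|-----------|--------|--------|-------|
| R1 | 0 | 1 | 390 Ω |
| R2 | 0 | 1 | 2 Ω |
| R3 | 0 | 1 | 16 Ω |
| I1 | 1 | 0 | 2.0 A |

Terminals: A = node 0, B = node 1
All resistors sit directly between nodes 0 and 1, so they are in parallel and share one voltage V; the full source current 2 A splits among them.
1/R_par = 1/390 + 1/2 + 1/16 = 0.5651 S  =>  R_par = 1.77 Ω
V = I × R_par = 2 × 1.77 = 3.539 V
I_R2 = V/R2 = 3.539/2 = 1.77 A

Final answer: 1.77 A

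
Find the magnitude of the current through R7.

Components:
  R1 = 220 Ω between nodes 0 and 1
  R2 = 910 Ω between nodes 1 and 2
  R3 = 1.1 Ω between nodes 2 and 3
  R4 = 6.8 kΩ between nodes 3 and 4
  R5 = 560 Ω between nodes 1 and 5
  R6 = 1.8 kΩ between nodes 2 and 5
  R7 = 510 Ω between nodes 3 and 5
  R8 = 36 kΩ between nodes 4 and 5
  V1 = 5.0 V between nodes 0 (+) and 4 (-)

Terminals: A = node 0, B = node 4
Nodal analysis, taking node 4 as the 0 V reference.
Source V1 fixes V_0 = 5 V.
KCL at each unknown node (sum of currents leaving = 0; resistances in Ω):
  Node 1: (V_1 - 5)/220 + (V_1 - V_2)/910 + (V_1 - V_5)/560 = 0
  Node 2: (V_2 - V_1)/910 + (V_2 - V_3)/1.1 + (V_2 - V_5)/1800 = 0
  Node 3: (V_3 - V_2)/1.1 + (V_3 - 0)/6800 + (V_3 - V_5)/510 = 0
  Node 5: (V_5 - V_1)/560 + (V_5 - V_2)/1800 + (V_5 - V_3)/510 + (V_5 - 0)/36000 = 0
Collecting terms (coefficients in siemens):
  0.00743·V_1 - 0.001099·V_2 - 0.001786·V_5 = 0.02273
  0.9107·V_2 - 0.001099·V_1 - 0.9091·V_3 - 0.0005556·V_5 = 0
  0.9112·V_3 - 0.9091·V_2 - 0.001961·V_5 = 0
  0.00433·V_5 - 0.001786·V_1 - 0.0005556·V_2 - 0.001961·V_3 = 0
Solving these 4 simultaneous equations (Gaussian elimination) gives:
  V_1 = 4.827 V, V_2 = 4.485 V, V_3 = 4.484 V, V_5 = 4.597 V
I_R7 = (V_3 - V_5)/R7 = (4.484 - 4.597)/510 = -0.0002209 A
|I_R7| = 0.0002209 A

Final answer: |I_R7| = 0.0002209 A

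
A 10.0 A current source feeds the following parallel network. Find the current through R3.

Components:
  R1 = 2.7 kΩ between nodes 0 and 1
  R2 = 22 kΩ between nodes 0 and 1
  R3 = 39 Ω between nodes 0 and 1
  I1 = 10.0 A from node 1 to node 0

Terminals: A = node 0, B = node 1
All resistors sit directly between nodes 0 and 1, so they are in parallel and share one voltage V; the full source current 10 A splits among them.
1/R_par = 1/2700 + 1/22000 + 1/39 = 0.02606 S  =>  R_par = 38.38 Ω
V = I × R_par = 10 × 38.38 = 383.8 V
I_R3 = V/R3 = 383.8/39 = 9.84 A

Final answer: 9.84 A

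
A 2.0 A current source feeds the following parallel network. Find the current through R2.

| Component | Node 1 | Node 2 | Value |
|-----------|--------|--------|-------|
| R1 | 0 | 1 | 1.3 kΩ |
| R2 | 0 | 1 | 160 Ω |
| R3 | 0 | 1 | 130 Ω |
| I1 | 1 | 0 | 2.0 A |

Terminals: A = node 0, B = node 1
All resistors sit directly between nodes 0 and 1, so they are in parallel and share one voltage V; the full source current 2 A splits among them.
1/R_par = 1/1300 + 1/160 + 1/130 = 0.01471 S  =>  R_par = 67.97 Ω
V = I × R_par = 2 × 67.97 = 135.9 V
I_R2 = V/R2 = 135.9/160 = 0.8497 A

Final answer: 0.8497 A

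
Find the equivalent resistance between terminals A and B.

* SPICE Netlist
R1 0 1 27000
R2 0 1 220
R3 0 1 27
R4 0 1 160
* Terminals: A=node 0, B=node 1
Reduce the network between node 0 (A) and node 1 (B) by series/parallel combination:
  Rp1 = R1 ‖ R2 ‖ R3 ‖ R4 (parallel, all between nodes 0 and 1) = 1/(1/27000 + 1/220 + 1/27 + 1/160) = 20.89 Ω
R_eq = 20.89 Ω

Final answer: 20.89 Ω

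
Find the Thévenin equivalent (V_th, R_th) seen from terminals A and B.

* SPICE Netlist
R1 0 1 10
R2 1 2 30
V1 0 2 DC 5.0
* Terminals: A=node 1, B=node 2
Step 1 — V_th is the open-circuit voltage V_A - V_B (nothing connected across the terminals).
Nodal analysis, taking node 2 as the 0 V reference.
Source V1 fixes V_0 = 5 V.
KCL at each unknown node (sum of currents leaving = 0; resistances in Ω):
  Node 1: (V_1 - 5)/10 + (V_1 - 0)/30 = 0
Collecting terms: 0.1333 × V_1 = 0.5  =>  V_1 = 3.75 V
V_th = V_1 - V_2 = 3.75 - 0 = 3.75 V
Step 2 — R_th: zero the source — replace V1 by a short circuit (node 2 merges into node 0) — and find the resistance seen between A (node 1) and B (node 0).
Reduce the network between node 1 (A) and node 0 (B) by series/parallel combination:
  Rp1 = R1 ‖ R2 (parallel, both between nodes 0 and 1) = 1/(1/10 + 1/30) = 7.5 Ω
R_th = 7.5 Ω

Final answer: V_th = 3.75 V, R_th = 7.5 Ω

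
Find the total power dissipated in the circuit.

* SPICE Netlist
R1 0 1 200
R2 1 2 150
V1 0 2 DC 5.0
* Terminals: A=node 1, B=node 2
Nodal analysis, taking node 2 as the 0 V reference.
Source V1 fixes V_0 = 5 V.
KCL at each unknown node (sum of currents leaving = 0; resistances in Ω):
  Node 1: (V_1 - 5)/200 + (V_1 - 0)/150 = 0
Collecting terms: 0.01167 × V_1 = 0.025  =>  V_1 = 2.143 V
Power in each resistor, P = (ΔV)²/R:
  P_R1 = (5 - 2.143)²/200 = 0.04082 W
  P_R2 = (2.143 - 0)²/150 = 0.03061 W
P_total = P_R1 + P_R2 = 0.07143 W

Final answer: 0.07143 W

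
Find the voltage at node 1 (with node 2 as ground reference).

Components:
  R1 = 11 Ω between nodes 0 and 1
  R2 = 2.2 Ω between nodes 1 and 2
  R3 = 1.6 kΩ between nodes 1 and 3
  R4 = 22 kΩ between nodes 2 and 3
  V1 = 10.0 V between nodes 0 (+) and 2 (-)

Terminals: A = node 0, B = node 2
Nodal analysis, taking node 2 as the 0 V reference.
Source V1 fixes V_0 = 10 V.
KCL at each unknown node (sum of currents leaving = 0; resistances in Ω):
  Node 1: (V_1 - 10)/11 + (V_1 - 0)/2.2 + (V_1 - V_3)/1600 = 0
  Node 3: (V_3 - V_1)/1600 + (V_3 - 0)/22000 = 0
Collecting terms (coefficients in siemens):
  0.5461·V_1 - 0.000625·V_3 = 0.9091
  0.0006705·V_3 - 0.000625·V_1 = 0
Determinant D = (0.5461)(0.0006705) - (-0.000625)(-0.000625) = 0.0003657
V_1 = [(0.9091)(0.0006705) - (-0.000625)(0)]/D = 1.667 V
V_3 = [(0.5461)(0) - (0.9091)(-0.000625)]/D = 1.554 V
The requested potential is V_1 = 1.667 V.

Final answer: V_1 = 1.667 V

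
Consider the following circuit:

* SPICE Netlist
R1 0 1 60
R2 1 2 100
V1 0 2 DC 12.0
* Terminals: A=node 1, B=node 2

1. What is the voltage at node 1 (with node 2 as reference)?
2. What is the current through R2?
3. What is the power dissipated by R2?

Nodal analysis, taking node 2 as the 0 V reference.
Source V1 fixes V_0 = 12 V.
KCL at each unknown node (sum of currents leaving = 0; resistances in Ω):
  Node 1: (V_1 - 12)/60 + (V_1 - 0)/100 = 0
Collecting terms: 0.02667 × V_1 = 0.2  =>  V_1 = 7.5 V
Part 1:
  Read off the nodal solution: V_1 = 7.5 V
Part 2:
  I_R2 = (V_1 - V_2)/R2 = (7.5 - 0)/100 = 0.075 A
  Magnitude: I_R2 = 0.075 A
Part 3:
  I_R2 = (V_1 - V_2)/R2 = (7.5 - 0)/100 = 0.075 A
  P_R2 = I_R2² × R2 = (0.075)² × 100 = 0.5625 W

Final answers:
1. V_1 = 7.5 V
2. I_R2 = 0.075 A
3. P_R2 = 0.5625 W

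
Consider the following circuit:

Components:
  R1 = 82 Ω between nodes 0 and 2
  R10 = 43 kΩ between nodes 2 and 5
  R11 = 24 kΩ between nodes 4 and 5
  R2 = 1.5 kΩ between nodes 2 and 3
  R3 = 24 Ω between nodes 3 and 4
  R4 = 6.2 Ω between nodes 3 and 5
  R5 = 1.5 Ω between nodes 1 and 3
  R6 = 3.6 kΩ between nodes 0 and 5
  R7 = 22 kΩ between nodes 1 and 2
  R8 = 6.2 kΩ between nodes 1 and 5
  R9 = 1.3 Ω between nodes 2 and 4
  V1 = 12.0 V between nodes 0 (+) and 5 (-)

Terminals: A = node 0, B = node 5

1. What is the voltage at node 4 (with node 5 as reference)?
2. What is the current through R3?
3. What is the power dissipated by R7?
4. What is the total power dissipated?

Nodal analysis, taking node 5 as the 0 V reference.
Source V1 fixes V_0 = 12 V.
KCL at each unknown node (sum of currents leaving = 0; resistances in Ω):
  Node 1: (V_1 - V_3)/1.5 + (V_1 - V_2)/22000 + (V_1 - 0)/6200 = 0
  Node 2: (V_2 - 12)/82 + (V_2 - V_3)/1500 + (V_2 - V_1)/22000 + (V_2 - V_4)/1.3 + (V_2 - 0)/43000 = 0
  Node 3: (V_3 - V_2)/1500 + (V_3 - V_4)/24 + (V_3 - 0)/6.2 + (V_3 - V_1)/1.5 = 0
  Node 4: (V_4 - V_3)/24 + (V_4 - V_2)/1.3 + (V_4 - 0)/24000 = 0
Collecting terms (coefficients in siemens):
  0.6669·V_1 - 0.00004545·V_2 - 0.6667·V_3 = 0
  0.7822·V_2 - 0.00004545·V_1 - 0.0006667·V_3 - 0.7692·V_4 = 0.1463
  0.8703·V_3 - 0.6667·V_1 - 0.0006667·V_2 - 0.04167·V_4 = 0
  0.8109·V_4 - 0.7692·V_2 - 0.04167·V_3 = 0
Solving these 4 simultaneous equations (Gaussian elimination) gives:
  V_1 = 0.6566 V, V_2 = 3.291 V, V_3 = 0.6565 V, V_4 = 3.155 V
Part 1:
  Read off the nodal solution: V_4 = 3.155 V
Part 2:
  I_R3 = (V_3 - V_4)/R3 = (0.6565 - 3.155)/24 = -0.1041 A
  Magnitude: I_R3 = 0.1041 A
Part 3:
  I_R7 = (V_1 - V_2)/R7 = (0.6566 - 3.291)/22000 = -0.0001197 A
  P_R7 = I_R7² × R7 = (-0.0001197)² × 22000 = 0.0003155 W
Part 4:
  Power in each resistor, P = (ΔV)²/R:
    P_R1 = (12 - 3.291)²/82 = 0.925 W
    P_R2 = (3.291 - 0.6565)²/1500 = 0.004627 W
    P_R3 = (0.6565 - 3.155)²/24 = 0.2602 W
    P_R4 = (0.6565 - 0)²/6.2 = 0.06952 W
    P_R5 = (0.6566 - 0.6565)²/1.5 = 0.0000000002878 W
    P_R6 = (12 - 0)²/3600 = 0.04 W
    P_R7 = (0.6566 - 3.291)²/22000 = 0.0003155 W
    P_R8 = (0.6566 - 0)²/6200 = 0.00006953 W
    P_R9 = (3.291 - 3.155)²/1.3 = 0.01413 W
    P_R10 = (3.291 - 0)²/43000 = 0.0002519 W
    P_R11 = (3.155 - 0)²/24000 = 0.0004149 W
  P_total = P_R1 + P_R2 + P_R3 + P_R4 + P_R5 + P_R6 + P_R7 + P_R8 + P_R9 + P_R10 + P_R11 = 1.314 W

Final answers:
1. V_4 = 3.155 V
2. I_R3 = 0.1041 A
3. P_R7 = 0.0003155 W
4. P_total = 1.314 W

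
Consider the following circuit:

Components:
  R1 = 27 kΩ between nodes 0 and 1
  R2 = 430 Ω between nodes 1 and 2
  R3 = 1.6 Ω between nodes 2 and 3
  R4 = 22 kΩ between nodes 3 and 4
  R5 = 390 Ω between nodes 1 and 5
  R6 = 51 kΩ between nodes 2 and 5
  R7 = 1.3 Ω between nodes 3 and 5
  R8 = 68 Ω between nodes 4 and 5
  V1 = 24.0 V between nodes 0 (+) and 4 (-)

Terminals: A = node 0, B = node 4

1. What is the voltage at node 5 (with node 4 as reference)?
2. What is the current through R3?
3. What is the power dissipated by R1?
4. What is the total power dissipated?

Nodal analysis, taking node 4 as the 0 V reference.
Source V1 fixes V_0 = 24 V.
KCL at each unknown node (sum of currents leaving = 0; resistances in Ω):
  Node 1: (V_1 - 24)/27000 + (V_1 - V_2)/430 + (V_1 - V_5)/390 = 0
  Node 2: (V_2 - V_1)/430 + (V_2 - V_3)/1.6 + (V_2 - V_5)/51000 = 0
  Node 3: (V_3 - V_2)/1.6 + (V_3 - 0)/22000 + (V_3 - V_5)/1.3 = 0
  Node 5: (V_5 - V_1)/390 + (V_5 - V_2)/51000 + (V_5 - V_3)/1.3 + (V_5 - 0)/68 = 0
Collecting terms (coefficients in siemens):
  0.004927·V_1 - 0.002326·V_2 - 0.002564·V_5 = 0.0008889
  0.6273·V_2 - 0.002326·V_1 - 0.625·V_3 - 0.00001961·V_5 = 0
  1.394·V_3 - 0.625·V_2 - 0.7692·V_5 = 0
  0.7865·V_5 - 0.002564·V_1 - 0.00001961·V_2 - 0.7692·V_3 = 0
Solving these 4 simultaneous equations (Gaussian elimination) gives:
  V_1 = 0.2402 V, V_2 = 0.06086 V, V_3 = 0.06019 V, V_5 = 0.05965 V
Part 1:
  Read off the nodal solution: V_5 = 0.05965 V
Part 2:
  I_R3 = (V_2 - V_3)/R3 = (0.06086 - 0.06019)/1.6 = 0.000417 A
  Magnitude: I_R3 = 0.000417 A
Part 3:
  I_R1 = (V_0 - V_1)/R1 = (24 - 0.2402)/27000 = 0.00088 A
  P_R1 = I_R1² × R1 = (0.00088)² × 27000 = 0.02091 W
Part 4:
  Power in each resistor, P = (ΔV)²/R:
    P_R1 = (24 - 0.2402)²/27000 = 0.02091 W
    P_R2 = (0.2402 - 0.06086)²/430 = 0.00007479 W
    P_R3 = (0.06086 - 0.06019)²/1.6 = 0.0000002783 W
    P_R4 = (0.06019 - 0)²/22000 = 0.0000001647 W
    P_R5 = (0.2402 - 0.05965)²/390 = 0.00008358 W
    P_R6 = (0.06086 - 0.05965)²/51000 = 0.00000000002851 W
    P_R7 = (0.06019 - 0.05965)²/1.3 = 0.0000002231 W
    P_R8 = (0 - 0.05965)²/68 = 0.00005233 W
  P_total = P_R1 + P_R2 + P_R3 + P_R4 + P_R5 + P_R6 + P_R7 + P_R8 = 0.02112 W

Final answers:
1. V_5 = 0.05965 V
2. I_R3 = 0.000417 A
3. P_R1 = 0.02091 W
4. P_total = 0.02112 W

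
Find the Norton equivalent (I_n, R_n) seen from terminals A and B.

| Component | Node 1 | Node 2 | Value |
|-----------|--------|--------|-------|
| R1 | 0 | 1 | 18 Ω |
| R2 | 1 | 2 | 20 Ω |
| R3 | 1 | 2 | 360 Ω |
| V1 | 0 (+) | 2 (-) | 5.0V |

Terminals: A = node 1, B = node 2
Find the Thévenin equivalent first; then I_n = V_th/R_th and R_n = R_th.
Step 1 — V_th is the open-circuit voltage V_A - V_B (nothing connected across the terminals).
Nodal analysis, taking node 2 as the 0 V reference.
Source V1 fixes V_0 = 5 V.
KCL at each unknown node (sum of currents leaving = 0; resistances in Ω):
  Node 1: (V_1 - 5)/18 + (V_1 - 0)/20 + (V_1 - 0)/360 = 0
Collecting terms: 0.1083 × V_1 = 0.2778  =>  V_1 = 2.564 V
V_th = V_1 - V_2 = 2.564 - 0 = 2.564 V
Step 2 — R_th: zero the source — replace V1 by a short circuit (node 2 merges into node 0) — and find the resistance seen between A (node 1) and B (node 0).
Reduce the network between node 1 (A) and node 0 (B) by series/parallel combination:
  Rp1 = R1 ‖ R2 ‖ R3 (parallel, all between nodes 0 and 1) = 1/(1/18 + 1/20 + 1/360) = 9.231 Ω
R_th = 9.231 Ω
I_n = V_th/R_th = 2.564/9.231 = 0.2778 A, and R_n = R_th = 9.231 Ω

Final answer: I_n = 0.2778 A, R_n = 9.231 Ω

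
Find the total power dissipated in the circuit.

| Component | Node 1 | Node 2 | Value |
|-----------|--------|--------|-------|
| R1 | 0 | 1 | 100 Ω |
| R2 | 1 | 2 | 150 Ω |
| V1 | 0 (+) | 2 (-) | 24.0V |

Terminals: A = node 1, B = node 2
Nodal analysis, taking node 2 as the 0 V reference.
Source V1 fixes V_0 = 24 V.
KCL at each unknown node (sum of currents leaving = 0; resistances in Ω):
  Node 1: (V_1 - 24)/100 + (V_1 - 0)/150 = 0
Collecting terms: 0.01667 × V_1 = 0.24  =>  V_1 = 14.4 V
Power in each resistor, P = (ΔV)²/R:
  P_R1 = (24 - 14.4)²/100 = 0.9216 W
  P_R2 = (14.4 - 0)²/150 = 1.382 W
P_total = P_R1 + P_R2 = 2.304 W

Final answer: 2.304 W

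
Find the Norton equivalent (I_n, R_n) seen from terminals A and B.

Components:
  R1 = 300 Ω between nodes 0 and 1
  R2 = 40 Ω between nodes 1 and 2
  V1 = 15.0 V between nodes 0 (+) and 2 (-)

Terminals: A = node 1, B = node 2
Find the Thévenin equivalent first; then I_n = V_th/R_th and R_n = R_th.
Step 1 — V_th is the open-circuit voltage V_A - V_B (nothing connected across the terminals).
Nodal analysis, taking node 2 as the 0 V reference.
Source V1 fixes V_0 = 15 V.
KCL at each unknown node (sum of currents leaving = 0; resistances in Ω):
  Node 1: (V_1 - 15)/300 + (V_1 - 0)/40 = 0
Collecting terms: 0.02833 × V_1 = 0.05  =>  V_1 = 1.765 V
V_th = V_1 - V_2 = 1.765 - 0 = 1.765 V
Step 2 — R_th: zero the source — replace V1 by a short circuit (node 2 merges into node 0) — and find the resistance seen between A (node 1) and B (node 0).
Reduce the network between node 1 (A) and node 0 (B) by series/parallel combination:
  Rp1 = R1 ‖ R2 (parallel, both between nodes 0 and 1) = 1/(1/300 + 1/40) = 35.29 Ω
R_th = 35.29 Ω
I_n = V_th/R_th = 1.765/35.29 = 0.05 A, and R_n = R_th = 35.29 Ω

Final answer: I_n = 0.05 A, R_n = 35.29 Ω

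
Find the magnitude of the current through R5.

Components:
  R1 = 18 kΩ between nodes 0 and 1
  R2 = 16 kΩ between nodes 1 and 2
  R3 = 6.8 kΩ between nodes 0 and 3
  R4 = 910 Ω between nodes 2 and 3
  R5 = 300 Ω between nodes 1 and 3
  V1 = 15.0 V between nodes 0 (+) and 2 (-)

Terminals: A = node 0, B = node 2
Nodal analysis, taking node 2 as the 0 V reference.
Source V1 fixes V_0 = 15 V.
KCL at each unknown node (sum of currents leaving = 0; resistances in Ω):
  Node 1: (V_1 - 15)/18000 + (V_1 - 0)/16000 + (V_1 - V_3)/300 = 0
  Node 3: (V_3 - 15)/6800 + (V_3 - 0)/910 + (V_3 - V_1)/300 = 0
Collecting terms (coefficients in siemens):
  0.003451·V_1 - 0.003333·V_3 = 0.0008333
  0.004579·V_3 - 0.003333·V_1 = 0.002206
Determinant D = (0.003451)(0.004579) - (-0.003333)(-0.003333) = 0.000004694
V_1 = [(0.0008333)(0.004579) - (-0.003333)(0.002206)]/D = 2.38 V
V_3 = [(0.003451)(0.002206) - (0.0008333)(-0.003333)]/D = 2.214 V
I_R5 = (V_1 - V_3)/R5 = (2.38 - 2.214)/300 = 0.0005524 A
|I_R5| = 0.0005524 A

Final answer: |I_R5| = 0.0005524 A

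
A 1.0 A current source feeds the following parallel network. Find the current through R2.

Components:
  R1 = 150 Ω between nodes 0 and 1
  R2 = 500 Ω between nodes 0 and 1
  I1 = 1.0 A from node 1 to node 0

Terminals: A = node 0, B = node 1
All resistors sit directly between nodes 0 and 1, so they are in parallel and share one voltage V; the full source current 1 A splits among them.
1/R_par = 1/150 + 1/500 = 0.008667 S  =>  R_par = 115.4 Ω
V = I × R_par = 1 × 115.4 = 115.4 V
I_R2 = V/R2 = 115.4/500 = 0.2308 A

Final answer: 0.2308 A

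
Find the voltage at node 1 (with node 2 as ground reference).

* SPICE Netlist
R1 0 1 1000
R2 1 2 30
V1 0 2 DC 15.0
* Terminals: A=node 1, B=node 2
Nodal analysis, taking node 2 as the 0 V reference.
Source V1 fixes V_0 = 15 V.
KCL at each unknown node (sum of currents leaving = 0; resistances in Ω):
  Node 1: (V_1 - 15)/1000 + (V_1 - 0)/30 = 0
Collecting terms: 0.03433 × V_1 = 0.015  =>  V_1 = 0.4369 V
The requested potential is V_1 = 0.4369 V.

Final answer: V_1 = 0.4369 V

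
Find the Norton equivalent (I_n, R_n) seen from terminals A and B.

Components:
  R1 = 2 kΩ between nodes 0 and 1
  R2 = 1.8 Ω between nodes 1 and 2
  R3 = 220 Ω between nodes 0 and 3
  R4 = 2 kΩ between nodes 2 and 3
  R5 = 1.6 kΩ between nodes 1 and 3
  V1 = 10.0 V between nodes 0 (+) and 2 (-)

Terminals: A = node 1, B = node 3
Find the Thévenin equivalent first; then I_n = V_th/R_th and R_n = R_th.
Step 1 — V_th is the open-circuit voltage V_A - V_B (nothing connected across the terminals).
Nodal analysis, taking node 2 as the 0 V reference.
Source V1 fixes V_0 = 10 V.
KCL at each unknown node (sum of currents leaving = 0; resistances in Ω):
  Node 1: (V_1 - 10)/2000 + (V_1 - 0)/1.8 + (V_1 - V_3)/1600 = 0
  Node 3: (V_3 - 10)/220 + (V_3 - 0)/2000 + (V_3 - V_1)/1600 = 0
Collecting terms (coefficients in siemens):
  0.5567·V_1 - 0.000625·V_3 = 0.005
  0.00567·V_3 - 0.000625·V_1 = 0.04545
Determinant D = (0.5567)(0.00567) - (-0.000625)(-0.000625) = 0.003156
V_1 = [(0.005)(0.00567) - (-0.000625)(0.04545)]/D = 0.01798 V
V_3 = [(0.5567)(0.04545) - (0.005)(-0.000625)]/D = 8.018 V
V_th = V_1 - V_3 = 0.01798 - 8.018 = -8 V
Step 2 — R_th: zero the source — replace V1 by a short circuit (node 2 merges into node 0) — and find the resistance seen between A (node 1) and B (node 3).
Reduce the network between node 1 (A) and node 3 (B) by series/parallel combination:
  Rp1 = R1 ‖ R2 (parallel, both between nodes 0 and 1) = 1/(1/2000 + 1/1.8) = 1.798 Ω
  Rp2 = R3 ‖ R4 (parallel, both between nodes 0 and 3) = 1/(1/220 + 1/2000) = 198.2 Ω
  Rs1 = Rp1 + Rp2 (series, joined only at node 0) = 1.798 + 198.2 = 200 Ω
  Rp3 = R5 ‖ Rs1 (parallel, both between nodes 1 and 3) = 1/(1/1600 + 1/200) = 177.8 Ω
R_th = 177.8 Ω
I_n = V_th/R_th = -8/177.8 = -0.045 A, and R_n = R_th = 177.8 Ω

Final answer: I_n = -0.045 A, R_n = 177.8 Ω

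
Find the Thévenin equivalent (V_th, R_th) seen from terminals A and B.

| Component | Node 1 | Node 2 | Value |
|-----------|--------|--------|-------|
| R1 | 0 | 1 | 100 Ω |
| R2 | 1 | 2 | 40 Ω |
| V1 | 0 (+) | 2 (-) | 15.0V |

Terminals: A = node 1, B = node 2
Step 1 — V_th is the open-circuit voltage V_A - V_B (nothing connected across the terminals).
Nodal analysis, taking node 2 as the 0 V reference.
Source V1 fixes V_0 = 15 V.
KCL at each unknown node (sum of currents leaving = 0; resistances in Ω):
  Node 1: (V_1 - 15)/100 + (V_1 - 0)/40 = 0
Collecting terms: 0.035 × V_1 = 0.15  =>  V_1 = 4.286 V
V_th = V_1 - V_2 = 4.286 - 0 = 4.286 V
Step 2 — R_th: zero the source — replace V1 by a short circuit (node 2 merges into node 0) — and find the resistance seen between A (node 1) and B (node 0).
Reduce the network between node 1 (A) and node 0 (B) by series/parallel combination:
  Rp1 = R1 ‖ R2 (parallel, both between nodes 0 and 1) = 1/(1/100 + 1/40) = 28.57 Ω
R_th = 28.57 Ω

Final answer: V_th = 4.286 V, R_th = 28.57 Ω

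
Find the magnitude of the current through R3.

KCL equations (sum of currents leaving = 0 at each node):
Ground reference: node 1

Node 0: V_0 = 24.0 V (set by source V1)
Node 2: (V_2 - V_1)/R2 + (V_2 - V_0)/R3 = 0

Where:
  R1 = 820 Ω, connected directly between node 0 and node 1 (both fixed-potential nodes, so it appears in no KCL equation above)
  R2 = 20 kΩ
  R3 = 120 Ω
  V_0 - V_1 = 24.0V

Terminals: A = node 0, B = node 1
Nodal analysis, taking node 1 as the 0 V reference.
Source V1 fixes V_0 = 24 V.
KCL at each unknown node (sum of currents leaving = 0; resistances in Ω):
  Node 2: (V_2 - 0)/20000 + (V_2 - 24)/120 = 0
Collecting terms: 0.008383 × V_2 = 0.2  =>  V_2 = 23.86 V
I_R3 = (V_0 - V_2)/R3 = (24 - 23.86)/120 = 0.001193 A
|I_R3| = 0.001193 A

Final answer: |I_R3| = 0.001193 A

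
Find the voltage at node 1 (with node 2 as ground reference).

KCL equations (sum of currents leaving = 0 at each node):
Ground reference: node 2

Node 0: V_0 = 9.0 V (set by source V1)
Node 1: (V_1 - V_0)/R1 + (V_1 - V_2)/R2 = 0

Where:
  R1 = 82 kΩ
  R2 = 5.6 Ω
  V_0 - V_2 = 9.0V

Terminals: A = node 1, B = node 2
Nodal analysis, taking node 2 as the 0 V reference.
Source V1 fixes V_0 = 9 V.
KCL at each unknown node (sum of currents leaving = 0; resistances in Ω):
  Node 1: (V_1 - 9)/82000 + (V_1 - 0)/5.6 = 0
Collecting terms: 0.1786 × V_1 = 0.0001098  =>  V_1 = 0.0006146 V
The requested potential is V_1 = 0.0006146 V.

Final answer: V_1 = 0.0006146 V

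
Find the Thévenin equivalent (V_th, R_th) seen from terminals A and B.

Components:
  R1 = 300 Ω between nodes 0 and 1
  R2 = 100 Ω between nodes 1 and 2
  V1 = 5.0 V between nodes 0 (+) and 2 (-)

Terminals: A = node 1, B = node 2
Step 1 — V_th is the open-circuit voltage V_A - V_B (nothing connected across the terminals).
Nodal analysis, taking node 2 as the 0 V reference.
Source V1 fixes V_0 = 5 V.
KCL at each unknown node (sum of currents leaving = 0; resistances in Ω):
  Node 1: (V_1 - 5)/300 + (V_1 - 0)/100 = 0
Collecting terms: 0.01333 × V_1 = 0.01667  =>  V_1 = 1.25 V
V_th = V_1 - V_2 = 1.25 - 0 = 1.25 V
Step 2 — R_th: zero the source — replace V1 by a short circuit (node 2 merges into node 0) — and find the resistance seen between A (node 1) and B (node 0).
Reduce the network between node 1 (A) and node 0 (B) by series/parallel combination:
  Rp1 = R1 ‖ R2 (parallel, both between nodes 0 and 1) = 1/(1/300 + 1/100) = 75 Ω
R_th = 75 Ω

Final answer: V_th = 1.25 V, R_th = 75 Ω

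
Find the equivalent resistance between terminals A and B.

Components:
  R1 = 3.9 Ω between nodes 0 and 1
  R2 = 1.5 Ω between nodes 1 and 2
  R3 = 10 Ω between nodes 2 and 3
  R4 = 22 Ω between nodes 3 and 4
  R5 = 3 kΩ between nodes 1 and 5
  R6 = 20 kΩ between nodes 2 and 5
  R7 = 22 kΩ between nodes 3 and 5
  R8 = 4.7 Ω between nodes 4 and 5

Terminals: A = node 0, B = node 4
The network is not a plain series/parallel combination. Inject a 1 A test current into terminal A (node 0) and return it from terminal B (node 4); then R_eq = V_A / (1 A).
Nodal analysis, taking node 4 as the 0 V reference.
Current source I_test pushes 1 A into node 0 and draws it out of node 4.
KCL at each unknown node (sum of currents leaving = 0; resistances in Ω):
  Node 0: (V_0 - V_1)/3.9 - 1 = 0
  Node 1: (V_1 - V_0)/3.9 + (V_1 - V_2)/1.5 + (V_1 - V_5)/3000 = 0
  Node 2: (V_2 - V_1)/1.5 + (V_2 - V_3)/10 + (V_2 - V_5)/20000 = 0
  Node 3: (V_3 - V_2)/10 + (V_3 - 0)/22 + (V_3 - V_5)/22000 = 0
  Node 5: (V_5 - V_1)/3000 + (V_5 - V_2)/20000 + (V_5 - V_3)/22000 + (V_5 - 0)/4.7 = 0
Collecting terms (coefficients in siemens):
  0.2564·V_0 - 0.2564·V_1 = 1
  0.9234·V_1 - 0.2564·V_0 - 0.6667·V_2 - 0.0003333·V_5 = 0
  0.7667·V_2 - 0.6667·V_1 - 0.1·V_3 - 0.00005·V_5 = 0
  0.1455·V_3 - 0.1·V_2 - 0.00004545·V_5 = 0
  0.2132·V_5 - 0.0003333·V_1 - 0.00005·V_2 - 0.00004545·V_3 = 0
Solving these 5 simultaneous equations (Gaussian elimination) gives:
  V_0 = 36.96 V, V_1 = 33.06 V, V_2 = 31.58 V, V_3 = 21.7 V
  V_5 = 0.06372 V
R_eq = V_0 / 1 A = 36.96 Ω

Final answer: 36.96 Ω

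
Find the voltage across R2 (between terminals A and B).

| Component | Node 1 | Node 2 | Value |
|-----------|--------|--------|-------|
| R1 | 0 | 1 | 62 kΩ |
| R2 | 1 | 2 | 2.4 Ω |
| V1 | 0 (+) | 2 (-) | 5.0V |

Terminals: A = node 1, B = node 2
R1 and R2 are in series across V1 (node 0 → node 1 → node 2), and the output A–B is taken across R2, so this is a voltage divider.
Series current: I = V1/(R1 + R2) = 5/(62000 + 2.4) = 5/62000 = 0.00008064 A
V_R2 = I × R2 = V1 × R2/(R1 + R2) = 5 × 2.4/62000 = 0.0001935 V

Final answer: 0.0001935 V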